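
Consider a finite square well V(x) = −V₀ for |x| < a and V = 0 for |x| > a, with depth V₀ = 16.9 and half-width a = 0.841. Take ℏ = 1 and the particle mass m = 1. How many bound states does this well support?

The dimensionless depth is z₀ = a√(2mV₀)/ℏ = 0.841 × √(33.80) = 4.889.
The even/odd transcendental equations gain one root per π/2 in z₀, giving N = 1 + ⌊2z₀/π⌋ = 1 + ⌊3.113⌋ = 4.

N = 4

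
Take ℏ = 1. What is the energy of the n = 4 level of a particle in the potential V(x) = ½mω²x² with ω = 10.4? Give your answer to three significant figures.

The oscillator eigenvalues are E_n = ℏω(n + ½), so E_4 = 10.4 × 4.5 = 46.80.

E = 46.8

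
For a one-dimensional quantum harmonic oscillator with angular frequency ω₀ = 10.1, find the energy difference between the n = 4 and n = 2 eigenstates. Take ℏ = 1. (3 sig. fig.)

E_n = ℏω₀(n + ½), so ΔE = (4 − 2) ℏω₀ = 2 × 10.1 = 20.20.

ΔE = 20.2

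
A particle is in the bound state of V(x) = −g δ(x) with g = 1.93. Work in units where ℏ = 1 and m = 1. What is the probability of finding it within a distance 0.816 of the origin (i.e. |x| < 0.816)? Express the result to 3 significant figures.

P = 0.957

The normalised bound state is ψ = √κ e^{−κ|x|} with κ = mg/ℏ² = 1.930.
P(|x| < d) = ∫_{−d}^{d} κ e^{−2κ|x|} dx = 1 − e^{−2κd} = 1 − e^{−3.150} = 0.9571.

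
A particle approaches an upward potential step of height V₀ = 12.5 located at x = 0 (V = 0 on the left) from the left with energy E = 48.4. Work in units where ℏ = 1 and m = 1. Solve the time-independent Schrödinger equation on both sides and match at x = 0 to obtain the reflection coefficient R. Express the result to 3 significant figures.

R = 0.00556

The wavenumbers are k₁ = √(2mE)/ℏ = 9.839 on the left and k₂ = √(2m(E − V₀))/ℏ = 8.473 on the right.
Continuity of ψ and ψ′ at the step yields the reflection amplitude r = (k₁ − k₂)/(k₁ + k₂) = 0.07455; thus R = |r|² = 0.005558, T = 0.9944.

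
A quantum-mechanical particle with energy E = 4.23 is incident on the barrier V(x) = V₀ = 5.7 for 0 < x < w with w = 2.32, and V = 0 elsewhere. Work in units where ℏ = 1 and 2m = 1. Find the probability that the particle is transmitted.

T = 0.0110

E < V₀: inside the barrier ψ ∝ e^{±κx} with κ = √(2m(V₀ − E))/ℏ = 1.212.
κw = 2.813, sinh(κw) = 8.299.
The exact tunnelling result is T⁻¹ = 1 + V₀² sinh²(κw) / [4E(V₀ − E)] = 90.96, so T = 0.0110.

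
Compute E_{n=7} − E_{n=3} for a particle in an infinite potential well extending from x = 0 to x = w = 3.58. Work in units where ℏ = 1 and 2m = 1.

ΔE = 30.8

E_n = n²π²ℏ²/(2mw²), so ΔE = (7² − 3²) π²ℏ²/(2mw²).
ΔE = 40 × π² / (2 × 0.5 × 3.58²) = 30.80.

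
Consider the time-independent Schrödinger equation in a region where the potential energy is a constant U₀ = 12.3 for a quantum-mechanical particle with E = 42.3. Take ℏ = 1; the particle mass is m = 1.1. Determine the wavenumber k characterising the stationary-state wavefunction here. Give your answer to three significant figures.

k = 8.12

With E > U₀ the solution is oscillatory, ψ ∝ e^{±ikx} with k = √(2m(E − U₀))/ℏ.
k = √(2 × 1.1 × 30) = 8.124.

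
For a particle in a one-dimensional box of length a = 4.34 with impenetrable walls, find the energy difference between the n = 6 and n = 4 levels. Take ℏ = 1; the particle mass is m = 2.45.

E_n = n²π²ℏ²/(2ma²), so ΔE = (6² − 4²) π²ℏ²/(2ma²).
ΔE = 20 × π² / (2 × 2.45 × 4.34²) = 2.139.

ΔE = 2.14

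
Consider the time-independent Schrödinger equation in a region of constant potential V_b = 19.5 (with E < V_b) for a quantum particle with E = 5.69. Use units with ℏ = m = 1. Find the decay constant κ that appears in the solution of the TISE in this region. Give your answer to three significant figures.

Since E < V_b the TISE in this region is ψ'' = κ²ψ with κ = √(2m(V_b − E))/ℏ.
κ = √(2 × 1 × 13.81) = 5.255.

κ = 5.26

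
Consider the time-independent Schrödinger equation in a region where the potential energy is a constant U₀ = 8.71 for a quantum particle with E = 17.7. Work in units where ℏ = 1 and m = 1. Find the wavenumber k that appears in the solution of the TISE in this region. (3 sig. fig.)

With E > U₀ the solution is oscillatory, ψ ∝ e^{±ikx} with k = √(2m(E − U₀))/ℏ.
k = √(2 × 1 × 8.99) = 4.240.

k = 4.24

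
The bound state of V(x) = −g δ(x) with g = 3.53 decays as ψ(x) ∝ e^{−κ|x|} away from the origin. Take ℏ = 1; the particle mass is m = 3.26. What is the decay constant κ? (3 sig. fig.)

Integrate −(ℏ²/2m)ψ'' − gδ(x)ψ = Eψ from −ε to +ε: the ψ'' term gives ψ'(0⁺) − ψ'(0⁻) and the δ term gives −(2mg/ℏ²)ψ(0).
With ψ ∝ e^{−κ|x|} this yields −2κ = −2mg/ℏ², so κ = mg/ℏ² = 11.51.

κ = 11.5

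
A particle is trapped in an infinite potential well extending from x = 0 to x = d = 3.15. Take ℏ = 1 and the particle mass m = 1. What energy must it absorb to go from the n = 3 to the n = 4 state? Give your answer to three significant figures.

E_n = n²π²ℏ²/(2md²), so ΔE = (4² − 3²) π²ℏ²/(2md²).
ΔE = 7 × π² / (2 × 1 × 3.15²) = 3.481.

ΔE = 3.48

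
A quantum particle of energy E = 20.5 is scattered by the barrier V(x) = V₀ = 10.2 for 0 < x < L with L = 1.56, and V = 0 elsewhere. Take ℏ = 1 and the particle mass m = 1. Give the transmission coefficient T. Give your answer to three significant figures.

Above the barrier the interior wavenumber is k₂ = √(2m(E − V₀))/ℏ = 4.539, giving phase k₂L = 7.080.
T = [1 + V₀² sin²(k₂L) / (4E(E − V₀))]⁻¹ = 1/1.063 = 0.941.

T = 0.941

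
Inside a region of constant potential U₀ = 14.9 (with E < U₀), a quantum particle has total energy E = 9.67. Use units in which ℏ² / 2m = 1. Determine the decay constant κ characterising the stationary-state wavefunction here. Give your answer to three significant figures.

κ = 2.29

Since E < U₀ the TISE in this region is ψ'' = κ²ψ with κ = √(2m(U₀ − E))/ℏ.
κ = √(2 × 0.5 × 5.23) = 2.287.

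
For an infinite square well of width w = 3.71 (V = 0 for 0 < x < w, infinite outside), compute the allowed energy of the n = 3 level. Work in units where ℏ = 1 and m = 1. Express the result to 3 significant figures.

E = 3.23

The infinite-well eigenfunctions ψ_n = √(2/w) sin(nπx/w) vanish at both walls, giving E_n = n²π²ℏ²/(2mw²).
E_3 = 3² × π² / (2 × 1 × 3.71²) = 3.227.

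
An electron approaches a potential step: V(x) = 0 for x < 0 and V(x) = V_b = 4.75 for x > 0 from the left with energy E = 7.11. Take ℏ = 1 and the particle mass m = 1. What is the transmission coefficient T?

The wavenumbers are k₁ = √(2mE)/ℏ = 3.771 on the left and k₂ = √(2m(E − V_b))/ℏ = 2.173 on the right.
Matching ψ and ψ′ at x = 0 gives r = (k₁ − k₂)/(k₁ + k₂), so R = r² = 0.07232 and T = 1 − R = 0.9277.

T = 0.928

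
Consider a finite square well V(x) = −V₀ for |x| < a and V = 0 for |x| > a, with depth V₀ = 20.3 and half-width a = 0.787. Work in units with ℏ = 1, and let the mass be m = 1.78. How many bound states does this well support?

N = 5

Define the well-strength parameter z₀ = (a/ℏ)√(2mV₀) = 0.787 × √(2·1.78·20.3) = 6.690.
A new bound state (alternating even/odd) appears each time z₀ passes a multiple of π/2, so N = ⌊2z₀/π⌋ + 1 = ⌊4.259⌋ + 1 = 5.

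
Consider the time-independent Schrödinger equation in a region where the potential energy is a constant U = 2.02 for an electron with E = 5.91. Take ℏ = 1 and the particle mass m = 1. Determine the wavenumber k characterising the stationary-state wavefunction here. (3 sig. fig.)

With E > U the solution is oscillatory, ψ ∝ e^{±ikx} with k = √(2m(E − U))/ℏ.
k = √(2 × 1 × 3.89) = 2.789.

k = 2.79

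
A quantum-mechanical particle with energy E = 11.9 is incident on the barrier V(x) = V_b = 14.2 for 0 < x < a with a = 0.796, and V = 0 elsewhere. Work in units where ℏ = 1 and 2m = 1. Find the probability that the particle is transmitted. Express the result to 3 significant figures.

Since E < V_b the interior solution is evanescent with decay constant κ = √(2m(V_b − E))/ℏ = 1.517.
κa = 1.207, sinh(κa) = 1.523.
The exact tunnelling result is T⁻¹ = 1 + V_b² sinh²(κa) / [4E(V_b − E)] = 5.269, so T = 0.190.

T = 0.190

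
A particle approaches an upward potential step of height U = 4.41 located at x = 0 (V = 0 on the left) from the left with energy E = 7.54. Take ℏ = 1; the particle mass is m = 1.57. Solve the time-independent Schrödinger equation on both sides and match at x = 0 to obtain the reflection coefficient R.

The wavenumbers are k₁ = √(2mE)/ℏ = 4.866 on the left and k₂ = √(2m(E − U))/ℏ = 3.135 on the right.
Continuity of ψ and ψ′ at the step yields the reflection amplitude r = (k₁ − k₂)/(k₁ + k₂) = 0.2163; thus R = |r|² = 0.04680, T = 0.9532.

R = 0.0468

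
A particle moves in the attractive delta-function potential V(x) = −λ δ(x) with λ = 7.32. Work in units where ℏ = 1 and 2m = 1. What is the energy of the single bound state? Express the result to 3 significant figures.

The bound state is ψ(x) = √κ e^{−κ|x|}. The derivative jump ψ'(0⁺) − ψ'(0⁻) = −(2mλ/ℏ²)ψ(0) fixes κ = mλ/ℏ² = 3.660.
Then E = −ℏ²κ²/(2m) = −mλ²/(2ℏ²) = -13.40.

E = -13.4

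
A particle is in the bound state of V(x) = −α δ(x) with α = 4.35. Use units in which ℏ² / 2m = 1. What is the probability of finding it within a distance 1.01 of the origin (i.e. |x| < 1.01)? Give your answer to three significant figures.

P = 0.988

The normalised bound state is ψ = √κ e^{−κ|x|} with κ = mα/ℏ² = 2.175.
P(|x| < d) = ∫_{−d}^{d} κ e^{−2κ|x|} dx = 1 − e^{−2κd} = 1 − e^{−4.394} = 0.9876.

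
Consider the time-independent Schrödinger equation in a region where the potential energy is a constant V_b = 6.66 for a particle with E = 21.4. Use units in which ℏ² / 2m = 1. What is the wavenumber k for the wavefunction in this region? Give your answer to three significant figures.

With E > V_b the solution is oscillatory, ψ ∝ e^{±ikx} with k = √(2m(E − V_b))/ℏ.
k = √(2 × 0.5 × 14.74) = 3.839.

k = 3.84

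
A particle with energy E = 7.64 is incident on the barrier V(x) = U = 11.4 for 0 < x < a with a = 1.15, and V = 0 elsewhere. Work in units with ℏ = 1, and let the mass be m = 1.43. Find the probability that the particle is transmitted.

E < U: inside the barrier ψ ∝ e^{±κx} with κ = √(2m(U − E))/ℏ = 3.279.
κa = 3.771, sinh(κa) = 21.70.
Matching ψ, ψ′ at both faces gives T = [1 + U² sinh²(κa) / (4E(U − E))]⁻¹ = 1/533.8 = 0.00187.

T = 0.00187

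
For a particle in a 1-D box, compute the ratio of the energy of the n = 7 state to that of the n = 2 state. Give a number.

Since E_n ∝ n², the ratio is (7/2)² = 12.25.

12.25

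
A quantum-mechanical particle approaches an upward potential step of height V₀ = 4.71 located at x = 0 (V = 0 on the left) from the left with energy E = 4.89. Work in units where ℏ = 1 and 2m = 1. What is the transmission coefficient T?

T = 0.540

The wavenumbers are k₁ = √(2mE)/ℏ = 2.211 on the left and k₂ = √(2m(E − V₀))/ℏ = 0.4243 on the right.
Matching ψ and ψ′ at x = 0 gives r = (k₁ − k₂)/(k₁ + k₂), so R = r² = 0.4598 and T = 1 − R = 0.5402.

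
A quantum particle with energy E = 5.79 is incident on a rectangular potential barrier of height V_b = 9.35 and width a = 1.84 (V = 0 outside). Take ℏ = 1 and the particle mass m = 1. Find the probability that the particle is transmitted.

Since E < V_b the interior solution is evanescent with decay constant κ = √(2m(V_b − E))/ℏ = 2.668.
κa = 4.910, sinh(κa) = 67.80.
Matching ψ, ψ′ at both faces gives T = [1 + V_b² sinh²(κa) / (4E(V_b − E))]⁻¹ = 1/4875 = 0.000205.

T = 0.000205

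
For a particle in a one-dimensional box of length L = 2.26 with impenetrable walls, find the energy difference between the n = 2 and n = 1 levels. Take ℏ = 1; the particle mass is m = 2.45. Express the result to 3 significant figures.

ΔE = 1.18

E_n = n²π²ℏ²/(2mL²), so ΔE = (2² − 1²) π²ℏ²/(2mL²).
ΔE = 3 × π² / (2 × 2.45 × 2.26²) = 1.183.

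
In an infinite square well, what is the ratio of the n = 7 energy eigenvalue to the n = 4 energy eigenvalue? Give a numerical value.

Since E_n ∝ n², the ratio is (7/4)² = 3.0625.

3.0625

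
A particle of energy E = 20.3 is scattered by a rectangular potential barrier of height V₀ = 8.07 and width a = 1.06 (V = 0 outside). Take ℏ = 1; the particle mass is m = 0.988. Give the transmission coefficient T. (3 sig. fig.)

T = 0.952

Above the barrier the interior wavenumber is k₂ = √(2m(E − V₀))/ℏ = 4.916, giving phase k₂a = 5.211.
Matching at both interfaces gives T⁻¹ = 1 + V₀² sin²(k₂a) / [4E(E − V₀)] = 1.051, hence T = 0.952.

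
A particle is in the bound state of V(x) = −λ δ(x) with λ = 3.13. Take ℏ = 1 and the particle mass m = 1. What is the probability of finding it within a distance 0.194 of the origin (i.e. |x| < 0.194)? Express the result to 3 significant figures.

P = 0.703

The normalised bound state is ψ = √κ e^{−κ|x|} with κ = mλ/ℏ² = 3.130.
P(|x| < d) = ∫_{−d}^{d} κ e^{−2κ|x|} dx = 1 − e^{−2κd} = 1 − e^{−1.214} = 0.7031.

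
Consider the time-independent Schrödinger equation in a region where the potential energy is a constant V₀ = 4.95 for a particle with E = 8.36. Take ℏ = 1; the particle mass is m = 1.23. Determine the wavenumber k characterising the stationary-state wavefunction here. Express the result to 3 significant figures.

With E > V₀ the solution is oscillatory, ψ ∝ e^{±ikx} with k = √(2m(E − V₀))/ℏ.
k = √(2 × 1.23 × 3.41) = 2.896.

k = 2.90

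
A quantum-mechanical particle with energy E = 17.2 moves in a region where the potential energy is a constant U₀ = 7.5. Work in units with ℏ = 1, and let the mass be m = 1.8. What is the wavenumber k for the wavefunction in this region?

k = 5.91

With E > U₀ the solution is oscillatory, ψ ∝ e^{±ikx} with k = √(2m(E − U₀))/ℏ.
k = √(2 × 1.8 × 9.7) = 5.909.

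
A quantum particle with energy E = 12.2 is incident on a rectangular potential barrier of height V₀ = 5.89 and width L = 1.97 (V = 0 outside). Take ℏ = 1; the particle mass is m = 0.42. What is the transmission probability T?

Above the barrier the interior wavenumber is k₂ = √(2m(E − V₀))/ℏ = 2.302, giving phase k₂L = 4.535.
Matching at both interfaces gives T⁻¹ = 1 + V₀² sin²(k₂L) / [4E(E − V₀)] = 1.109, hence T = 0.902.

T = 0.902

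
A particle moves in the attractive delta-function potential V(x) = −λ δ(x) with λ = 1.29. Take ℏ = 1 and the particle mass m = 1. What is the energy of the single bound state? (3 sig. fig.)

The bound state is ψ(x) = √κ e^{−κ|x|}. The derivative jump ψ'(0⁺) − ψ'(0⁻) = −(2mλ/ℏ²)ψ(0) fixes κ = mλ/ℏ² = 1.290.
Then E = −ℏ²κ²/(2m) = −mλ²/(2ℏ²) = -0.8321.

E = -0.832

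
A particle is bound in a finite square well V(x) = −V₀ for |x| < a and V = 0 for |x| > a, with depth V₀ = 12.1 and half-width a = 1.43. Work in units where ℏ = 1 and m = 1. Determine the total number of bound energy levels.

N = 5

The dimensionless depth is z₀ = a√(2mV₀)/ℏ = 1.43 × √(24.20) = 7.035.
The even/odd transcendental equations gain one root per π/2 in z₀, giving N = 1 + ⌊2z₀/π⌋ = 1 + ⌊4.478⌋ = 5.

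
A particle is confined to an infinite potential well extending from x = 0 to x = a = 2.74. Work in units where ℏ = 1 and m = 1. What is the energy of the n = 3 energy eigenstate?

The infinite-well eigenfunctions ψ_n = √(2/a) sin(nπx/a) vanish at both walls, giving E_n = n²π²ℏ²/(2ma²).
E_3 = 3² × π² / (2 × 1 × 2.74²) = 5.916.

E = 5.92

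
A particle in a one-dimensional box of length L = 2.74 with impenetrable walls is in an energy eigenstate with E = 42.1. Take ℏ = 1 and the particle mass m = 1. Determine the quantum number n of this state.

n = 8

For an infinite well E_n = n²π²ℏ²/(2mL²), so n = (L/πℏ)√(2mE).
n = (2.74/π) × √(2 × 1 × 42.1) = 8.003 → n = 8.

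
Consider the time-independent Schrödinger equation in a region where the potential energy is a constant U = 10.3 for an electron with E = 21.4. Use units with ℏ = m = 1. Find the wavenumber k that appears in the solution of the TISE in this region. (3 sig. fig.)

With E > U the solution is oscillatory, ψ ∝ e^{±ikx} with k = √(2m(E − U))/ℏ.
k = √(2 × 1 × 11.1) = 4.712.

k = 4.71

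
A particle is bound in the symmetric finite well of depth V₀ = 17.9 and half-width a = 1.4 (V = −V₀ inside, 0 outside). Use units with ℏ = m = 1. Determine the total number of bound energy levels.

Define the well-strength parameter z₀ = (a/ℏ)√(2mV₀) = 1.4 × √(2·1·17.9) = 8.377.
The even/odd transcendental equations gain one root per π/2 in z₀, giving N = 1 + ⌊2z₀/π⌋ = 1 + ⌊5.333⌋ = 6.

N = 6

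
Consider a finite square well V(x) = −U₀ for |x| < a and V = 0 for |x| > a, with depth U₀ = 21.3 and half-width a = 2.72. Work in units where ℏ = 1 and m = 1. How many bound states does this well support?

N = 12

The dimensionless depth is z₀ = a√(2mU₀)/ℏ = 2.72 × √(42.60) = 17.75.
A new bound state (alternating even/odd) appears each time z₀ passes a multiple of π/2, so N = ⌊2z₀/π⌋ + 1 = ⌊11.30⌋ + 1 = 12.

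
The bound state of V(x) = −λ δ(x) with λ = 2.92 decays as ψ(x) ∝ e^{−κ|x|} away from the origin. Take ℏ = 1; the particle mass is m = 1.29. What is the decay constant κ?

κ = 3.77

Integrate −(ℏ²/2m)ψ'' − λδ(x)ψ = Eψ from −ε to +ε: the ψ'' term gives ψ'(0⁺) − ψ'(0⁻) and the δ term gives −(2mλ/ℏ²)ψ(0).
With ψ ∝ e^{−κ|x|} this yields −2κ = −2mλ/ℏ², so κ = mλ/ℏ² = 3.767.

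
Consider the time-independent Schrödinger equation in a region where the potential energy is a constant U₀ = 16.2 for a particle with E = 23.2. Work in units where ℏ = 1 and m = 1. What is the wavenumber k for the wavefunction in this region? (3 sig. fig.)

k = 3.74

With E > U₀ the solution is oscillatory, ψ ∝ e^{±ikx} with k = √(2m(E − U₀))/ℏ.
k = √(2 × 1 × 7) = 3.742.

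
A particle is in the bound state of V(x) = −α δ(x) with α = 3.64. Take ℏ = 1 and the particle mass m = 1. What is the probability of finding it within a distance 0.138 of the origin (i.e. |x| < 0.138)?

The normalised bound state is ψ = √κ e^{−κ|x|} with κ = mα/ℏ² = 3.640.
P(|x| < d) = ∫_{−d}^{d} κ e^{−2κ|x|} dx = 1 − e^{−2κd} = 1 − e^{−1.005} = 0.6338.

P = 0.634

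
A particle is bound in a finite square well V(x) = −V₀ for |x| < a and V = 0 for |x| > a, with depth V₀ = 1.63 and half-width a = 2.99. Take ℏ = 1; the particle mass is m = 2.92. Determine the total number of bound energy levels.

N = 6

The dimensionless depth is z₀ = a√(2mV₀)/ℏ = 2.99 × √(9.519) = 9.225.
The even/odd transcendental equations gain one root per π/2 in z₀, giving N = 1 + ⌊2z₀/π⌋ = 1 + ⌊5.873⌋ = 6.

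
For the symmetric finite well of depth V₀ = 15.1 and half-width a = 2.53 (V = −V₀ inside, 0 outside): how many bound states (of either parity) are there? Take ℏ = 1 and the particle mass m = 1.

Define the well-strength parameter z₀ = (a/ℏ)√(2mV₀) = 2.53 × √(2·1·15.1) = 13.90.
A new bound state (alternating even/odd) appears each time z₀ passes a multiple of π/2, so N = ⌊2z₀/π⌋ + 1 = ⌊8.851⌋ + 1 = 9.

N = 9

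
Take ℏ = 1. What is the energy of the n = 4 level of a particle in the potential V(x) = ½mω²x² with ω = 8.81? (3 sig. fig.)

E = 39.6

Using E_n = (n + ½)ℏω: E_4 = 4.5 × 8.81 = 39.65.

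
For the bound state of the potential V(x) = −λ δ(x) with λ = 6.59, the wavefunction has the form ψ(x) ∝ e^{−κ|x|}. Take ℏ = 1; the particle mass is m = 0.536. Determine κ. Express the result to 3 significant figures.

κ = 3.53

Integrate −(ℏ²/2m)ψ'' − λδ(x)ψ = Eψ from −ε to +ε: the ψ'' term gives ψ'(0⁺) − ψ'(0⁻) and the δ term gives −(2mλ/ℏ²)ψ(0).
With ψ ∝ e^{−κ|x|} this yields −2κ = −2mλ/ℏ², so κ = mλ/ℏ² = 3.532.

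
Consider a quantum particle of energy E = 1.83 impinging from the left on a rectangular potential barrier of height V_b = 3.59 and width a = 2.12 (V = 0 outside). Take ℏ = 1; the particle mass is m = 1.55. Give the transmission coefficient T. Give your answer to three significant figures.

Since E < V_b the interior solution is evanescent with decay constant κ = √(2m(V_b − E))/ℏ = 2.336.
κa = 4.952, sinh(κa) = 70.72.
The exact tunnelling result is T⁻¹ = 1 + V_b² sinh²(κa) / [4E(V_b − E)] = 5004, so T = 0.000200.

T = 0.000200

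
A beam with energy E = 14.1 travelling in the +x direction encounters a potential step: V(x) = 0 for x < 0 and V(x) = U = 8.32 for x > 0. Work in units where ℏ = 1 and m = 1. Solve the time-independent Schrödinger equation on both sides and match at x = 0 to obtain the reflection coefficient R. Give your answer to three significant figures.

R = 0.0481

On each side the TISE gives plane waves with k = √(2m(E − V))/ℏ: k₁ = √(2·1·14.1) = 5.310, k₂ = √(2·1·5.78) = 3.400.
Matching ψ and ψ′ at x = 0 gives r = (k₁ − k₂)/(k₁ + k₂), so R = r² = 0.04810 and T = 1 − R = 0.9519.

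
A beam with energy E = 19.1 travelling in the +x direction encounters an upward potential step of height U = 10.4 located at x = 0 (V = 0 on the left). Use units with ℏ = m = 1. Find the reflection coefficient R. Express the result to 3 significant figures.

The wavenumbers are k₁ = √(2mE)/ℏ = 6.181 on the left and k₂ = √(2m(E − U))/ℏ = 4.171 on the right.
Continuity of ψ and ψ′ at the step yields the reflection amplitude r = (k₁ − k₂)/(k₁ + k₂) = 0.1941; thus R = |r|² = 0.03767, T = 0.9623.

R = 0.0377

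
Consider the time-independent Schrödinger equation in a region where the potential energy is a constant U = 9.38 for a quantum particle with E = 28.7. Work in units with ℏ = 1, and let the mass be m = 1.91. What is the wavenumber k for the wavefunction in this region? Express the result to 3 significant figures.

With E > U the solution is oscillatory, ψ ∝ e^{±ikx} with k = √(2m(E − U))/ℏ.
k = √(2 × 1.91 × 19.32) = 8.591.

k = 8.59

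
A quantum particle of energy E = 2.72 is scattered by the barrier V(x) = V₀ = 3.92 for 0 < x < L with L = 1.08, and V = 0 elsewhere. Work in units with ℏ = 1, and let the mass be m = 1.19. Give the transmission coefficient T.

Since E < V₀ the interior solution is evanescent with decay constant κ = √(2m(V₀ − E))/ℏ = 1.690.
κL = 1.825, sinh(κL) = 3.021.
Matching ψ, ψ′ at both faces gives T = [1 + V₀² sinh²(κL) / (4E(V₀ − E))]⁻¹ = 1/11.74 = 0.0852.

T = 0.0852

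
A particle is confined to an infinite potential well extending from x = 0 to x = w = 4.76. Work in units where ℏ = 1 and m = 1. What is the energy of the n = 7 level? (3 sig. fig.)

E = 10.7

The infinite-well eigenfunctions ψ_n = √(2/w) sin(nπx/w) vanish at both walls, giving E_n = n²π²ℏ²/(2mw²).
E_7 = 7² × π² / (2 × 1 × 4.76²) = 10.67.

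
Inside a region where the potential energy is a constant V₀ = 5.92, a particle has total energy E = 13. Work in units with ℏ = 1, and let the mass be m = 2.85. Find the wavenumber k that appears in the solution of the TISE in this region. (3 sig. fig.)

With E > V₀ the solution is oscillatory, ψ ∝ e^{±ikx} with k = √(2m(E − V₀))/ℏ.
k = √(2 × 2.85 × 7.08) = 6.353.

k = 6.35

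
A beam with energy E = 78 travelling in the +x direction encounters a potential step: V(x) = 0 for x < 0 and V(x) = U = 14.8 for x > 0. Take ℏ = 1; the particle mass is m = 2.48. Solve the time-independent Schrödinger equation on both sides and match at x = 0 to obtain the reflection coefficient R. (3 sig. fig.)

The wavenumbers are k₁ = √(2mE)/ℏ = 19.67 on the left and k₂ = √(2m(E − U))/ℏ = 17.71 on the right.
Continuity of ψ and ψ′ at the step yields the reflection amplitude r = (k₁ − k₂)/(k₁ + k₂) = 0.05255; thus R = |r|² = 0.002762, T = 0.9972.

R = 0.00276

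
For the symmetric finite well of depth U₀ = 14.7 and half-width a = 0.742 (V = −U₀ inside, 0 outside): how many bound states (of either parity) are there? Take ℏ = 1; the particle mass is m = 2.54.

Define the well-strength parameter z₀ = (a/ℏ)√(2mU₀) = 0.742 × √(2·2.54·14.7) = 6.412.
The even/odd transcendental equations gain one root per π/2 in z₀, giving N = 1 + ⌊2z₀/π⌋ = 1 + ⌊4.082⌋ = 5.

N = 5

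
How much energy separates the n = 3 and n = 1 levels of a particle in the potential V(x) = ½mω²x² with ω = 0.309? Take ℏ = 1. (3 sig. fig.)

ΔE = 0.618

E_n = ℏω(n + ½), so ΔE = (3 − 1) ℏω = 2 × 0.309 = 0.6180.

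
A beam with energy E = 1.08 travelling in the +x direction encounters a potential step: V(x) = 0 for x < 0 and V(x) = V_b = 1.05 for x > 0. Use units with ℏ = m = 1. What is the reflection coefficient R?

R = 0.510

On each side the TISE gives plane waves with k = √(2m(E − V))/ℏ: k₁ = √(2·1·1.08) = 1.470, k₂ = √(2·1·0.03) = 0.2449.
Continuity of ψ and ψ′ at the step yields the reflection amplitude r = (k₁ − k₂)/(k₁ + k₂) = 0.7143; thus R = |r|² = 0.5102, T = 0.4898.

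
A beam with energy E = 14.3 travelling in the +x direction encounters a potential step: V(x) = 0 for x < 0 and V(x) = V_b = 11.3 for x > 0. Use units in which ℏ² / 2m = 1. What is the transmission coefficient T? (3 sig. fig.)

T = 0.862

On each side the TISE gives plane waves with k = √(2m(E − V))/ℏ: k₁ = √(2·½·14.3) = 3.782, k₂ = √(2·½·3) = 1.732.
Continuity of ψ and ψ′ at the step yields the reflection amplitude r = (k₁ − k₂)/(k₁ + k₂) = 0.3717; thus R = |r|² = 0.1382, T = 0.8618.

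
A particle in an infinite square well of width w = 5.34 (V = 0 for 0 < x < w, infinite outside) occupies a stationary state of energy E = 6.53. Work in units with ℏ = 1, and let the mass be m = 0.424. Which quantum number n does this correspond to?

From E_n = n²π²ℏ²/(2mw²) invert to n = √(2mw²E)/(πℏ).
n = (5.34/π) × √(2 × 0.424 × 6.53) = 4.000 → n = 4.

n = 4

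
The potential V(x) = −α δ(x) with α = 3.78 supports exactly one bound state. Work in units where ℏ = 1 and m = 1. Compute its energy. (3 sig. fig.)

For x ≠ 0 the bound state is ψ ∝ e^{−κ|x|}; integrating the TISE across the delta gives the cusp condition 2κ = 2mα/ℏ², so κ = 3.780.
Then E = −ℏ²κ²/(2m) = −mα²/(2ℏ²) = -7.144.

E = -7.14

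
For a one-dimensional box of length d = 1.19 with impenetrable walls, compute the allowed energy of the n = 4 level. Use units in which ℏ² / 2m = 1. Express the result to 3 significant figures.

Requiring ψ(0) = ψ(d) = 0 quantises k = nπ/d, hence E_n = ℏ²k²/2m = n²π²ℏ²/(2md²).
E_4 = 4² × π² / (2 × 0.5 × 1.19²) = 111.5.

E = 112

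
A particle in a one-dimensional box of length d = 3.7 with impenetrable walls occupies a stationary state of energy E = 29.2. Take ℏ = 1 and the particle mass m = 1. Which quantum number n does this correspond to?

n = 9

For an infinite well E_n = n²π²ℏ²/(2md²), so n = (d/πℏ)√(2mE).
n = (3.7/π) × √(2 × 1 × 29.2) = 9.000 → n = 9.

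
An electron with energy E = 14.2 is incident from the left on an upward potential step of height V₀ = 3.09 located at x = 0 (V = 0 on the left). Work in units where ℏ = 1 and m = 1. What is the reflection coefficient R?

The wavenumbers are k₁ = √(2mE)/ℏ = 5.329 on the left and k₂ = √(2m(E − V₀))/ℏ = 4.714 on the right.
Matching ψ and ψ′ at x = 0 gives r = (k₁ − k₂)/(k₁ + k₂), so R = r² = 0.003754 and T = 1 − R = 0.9962.

R = 0.00375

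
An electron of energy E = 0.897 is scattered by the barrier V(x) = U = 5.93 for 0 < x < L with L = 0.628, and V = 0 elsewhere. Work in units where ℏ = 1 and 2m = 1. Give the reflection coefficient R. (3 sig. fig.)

Since E < U the interior solution is evanescent with decay constant κ = √(2m(U − E))/ℏ = 2.243.
κL = 1.409, sinh(κL) = 1.923.
The exact tunnelling result is T⁻¹ = 1 + U² sinh²(κL) / [4E(U − E)] = 8.204, so T = 0.122.
R = 1 − T = 0.878.

R = 0.878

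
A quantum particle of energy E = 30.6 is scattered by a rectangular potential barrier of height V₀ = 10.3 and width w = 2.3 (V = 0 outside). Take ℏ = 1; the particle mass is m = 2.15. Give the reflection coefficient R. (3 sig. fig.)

E > V₀: inside the barrier k₂ = √(2m(E − V₀))/ℏ = 9.343, k₂w = 21.49.
T = [1 + V₀² sin²(k₂w) / (4E(E − V₀))]⁻¹ = 1/1.010 = 0.990.
R = 1 − T = 0.00980.

R = 0.00980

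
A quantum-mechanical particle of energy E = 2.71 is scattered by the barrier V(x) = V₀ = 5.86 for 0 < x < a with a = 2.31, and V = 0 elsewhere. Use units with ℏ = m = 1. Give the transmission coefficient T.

E < V₀: inside the barrier ψ ∝ e^{±κx} with κ = √(2m(V₀ − E))/ℏ = 2.510.
κa = 5.798, sinh(κa) = 164.8.
Matching ψ, ψ′ at both faces gives T = [1 + V₀² sinh²(κa) / (4E(V₀ − E))]⁻¹ = 1/27320 = 0.0000366.

T = 0.0000366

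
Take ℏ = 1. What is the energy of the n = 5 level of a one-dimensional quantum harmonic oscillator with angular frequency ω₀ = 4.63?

E = 25.5

Using E_n = (n + ½)ℏω₀: E_5 = 5.5 × 4.63 = 25.47.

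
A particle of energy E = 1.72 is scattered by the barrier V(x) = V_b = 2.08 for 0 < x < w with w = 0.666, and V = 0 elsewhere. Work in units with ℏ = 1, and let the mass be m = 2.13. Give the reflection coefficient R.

Since E < V_b the interior solution is evanescent with decay constant κ = √(2m(V_b − E))/ℏ = 1.238.
κw = 0.8248, sinh(κw) = 0.9215.
The exact tunnelling result is T⁻¹ = 1 + V_b² sinh²(κw) / [4E(V_b − E)] = 2.483, so T = 0.403.
R = 1 − T = 0.597.

R = 0.597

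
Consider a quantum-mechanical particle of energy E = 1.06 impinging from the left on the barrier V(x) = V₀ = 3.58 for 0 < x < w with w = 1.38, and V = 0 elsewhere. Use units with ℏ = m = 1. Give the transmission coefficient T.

E < V₀: inside the barrier ψ ∝ e^{±κx} with κ = √(2m(V₀ − E))/ℏ = 2.245.
κw = 3.098, sinh(κw) = 11.06.
The exact tunnelling result is T⁻¹ = 1 + V₀² sinh²(κw) / [4E(V₀ − E)] = 147.6, so T = 0.00678.

T = 0.00678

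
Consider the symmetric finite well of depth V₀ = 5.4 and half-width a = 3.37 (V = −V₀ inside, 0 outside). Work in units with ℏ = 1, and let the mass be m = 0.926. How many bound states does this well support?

N = 7

Define the well-strength parameter z₀ = (a/ℏ)√(2mV₀) = 3.37 × √(2·0.926·5.4) = 10.66.
A new bound state (alternating even/odd) appears each time z₀ passes a multiple of π/2, so N = ⌊2z₀/π⌋ + 1 = ⌊6.785⌋ + 1 = 7.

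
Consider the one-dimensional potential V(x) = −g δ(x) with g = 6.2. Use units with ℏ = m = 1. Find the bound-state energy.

For x ≠ 0 the bound state is ψ ∝ e^{−κ|x|}; integrating the TISE across the delta gives the cusp condition 2κ = 2mg/ℏ², so κ = 6.200.
Then E = −ℏ²κ²/(2m) = −mg²/(2ℏ²) = -19.22.

E = -19.2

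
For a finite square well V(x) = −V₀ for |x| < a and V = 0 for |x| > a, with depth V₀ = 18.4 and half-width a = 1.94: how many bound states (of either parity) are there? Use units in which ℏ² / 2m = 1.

N = 6

Define the well-strength parameter z₀ = (a/ℏ)√(2mV₀) = 1.94 × √(2·0.5·18.4) = 8.322.
The even/odd transcendental equations gain one root per π/2 in z₀, giving N = 1 + ⌊2z₀/π⌋ = 1 + ⌊5.298⌋ = 6.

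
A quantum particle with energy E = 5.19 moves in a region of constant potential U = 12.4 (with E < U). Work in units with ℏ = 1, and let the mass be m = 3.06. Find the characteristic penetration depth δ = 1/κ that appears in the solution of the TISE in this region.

Since E < U the TISE in this region is ψ'' = κ²ψ with κ = √(2m(U − E))/ℏ.
κ = √(2 × 3.06 × 7.21) = 6.643. The penetration depth is δ = 1/κ = 0.151.

δ = 0.151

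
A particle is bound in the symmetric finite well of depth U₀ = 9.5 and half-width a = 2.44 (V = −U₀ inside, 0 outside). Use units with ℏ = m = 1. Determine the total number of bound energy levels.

Define the well-strength parameter z₀ = (a/ℏ)√(2mU₀) = 2.44 × √(2·1·9.5) = 10.64.
The even/odd transcendental equations gain one root per π/2 in z₀, giving N = 1 + ⌊2z₀/π⌋ = 1 + ⌊6.771⌋ = 7.

N = 7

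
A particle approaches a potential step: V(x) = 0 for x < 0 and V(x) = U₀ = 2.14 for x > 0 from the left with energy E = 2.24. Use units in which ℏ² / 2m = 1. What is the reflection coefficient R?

R = 0.424

On each side the TISE gives plane waves with k = √(2m(E − V))/ℏ: k₁ = √(2·½·2.24) = 1.497, k₂ = √(2·½·0.1) = 0.3162.
Continuity of ψ and ψ′ at the step yields the reflection amplitude r = (k₁ − k₂)/(k₁ + k₂) = 0.6511; thus R = |r|² = 0.4240, T = 0.5760.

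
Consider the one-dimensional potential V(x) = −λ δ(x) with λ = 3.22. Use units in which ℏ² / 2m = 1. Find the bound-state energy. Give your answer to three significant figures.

The bound state is ψ(x) = √κ e^{−κ|x|}. The derivative jump ψ'(0⁺) − ψ'(0⁻) = −(2mλ/ℏ²)ψ(0) fixes κ = mλ/ℏ² = 1.610.
Then E = −ℏ²κ²/(2m) = −mλ²/(2ℏ²) = -2.592.

E = -2.59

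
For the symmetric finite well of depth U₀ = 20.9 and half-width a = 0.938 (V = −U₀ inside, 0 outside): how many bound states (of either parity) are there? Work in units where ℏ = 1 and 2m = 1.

Define the well-strength parameter z₀ = (a/ℏ)√(2mU₀) = 0.938 × √(2·0.5·20.9) = 4.288.
The even/odd transcendental equations gain one root per π/2 in z₀, giving N = 1 + ⌊2z₀/π⌋ = 1 + ⌊2.730⌋ = 3.

N = 3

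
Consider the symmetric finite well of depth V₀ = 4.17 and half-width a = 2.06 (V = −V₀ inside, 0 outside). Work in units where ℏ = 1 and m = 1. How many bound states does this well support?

N = 4

Define the well-strength parameter z₀ = (a/ℏ)√(2mV₀) = 2.06 × √(2·1·4.17) = 5.949.
The even/odd transcendental equations gain one root per π/2 in z₀, giving N = 1 + ⌊2z₀/π⌋ = 1 + ⌊3.787⌋ = 4.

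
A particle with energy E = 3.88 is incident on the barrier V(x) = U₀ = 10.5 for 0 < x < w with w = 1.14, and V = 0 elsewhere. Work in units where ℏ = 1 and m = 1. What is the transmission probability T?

T = 0.000930

E < U₀: inside the barrier ψ ∝ e^{±κx} with κ = √(2m(U₀ − E))/ℏ = 3.639.
κw = 4.148, sinh(κw) = 31.65.
Matching ψ, ψ′ at both faces gives T = [1 + U₀² sinh²(κw) / (4E(U₀ − E))]⁻¹ = 1/1076 = 0.000930.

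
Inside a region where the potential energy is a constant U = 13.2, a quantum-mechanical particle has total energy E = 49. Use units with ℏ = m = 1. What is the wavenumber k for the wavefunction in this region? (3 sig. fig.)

With E > U the solution is oscillatory, ψ ∝ e^{±ikx} with k = √(2m(E − U))/ℏ.
k = √(2 × 1 × 35.8) = 8.462.

k = 8.46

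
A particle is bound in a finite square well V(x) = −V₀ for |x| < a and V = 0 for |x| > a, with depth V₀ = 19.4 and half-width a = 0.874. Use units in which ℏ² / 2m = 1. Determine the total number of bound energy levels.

Define the well-strength parameter z₀ = (a/ℏ)√(2mV₀) = 0.874 × √(2·0.5·19.4) = 3.850.
A new bound state (alternating even/odd) appears each time z₀ passes a multiple of π/2, so N = ⌊2z₀/π⌋ + 1 = ⌊2.451⌋ + 1 = 3.

N = 3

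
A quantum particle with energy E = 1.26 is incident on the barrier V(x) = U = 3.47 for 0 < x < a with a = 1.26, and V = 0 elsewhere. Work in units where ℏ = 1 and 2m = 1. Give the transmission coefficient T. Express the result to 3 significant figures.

T = 0.0839

E < U: inside the barrier ψ ∝ e^{±κx} with κ = √(2m(U − E))/ℏ = 1.487.
κa = 1.873, sinh(κa) = 3.177.
The exact tunnelling result is T⁻¹ = 1 + U² sinh²(κa) / [4E(U − E)] = 11.91, so T = 0.0839.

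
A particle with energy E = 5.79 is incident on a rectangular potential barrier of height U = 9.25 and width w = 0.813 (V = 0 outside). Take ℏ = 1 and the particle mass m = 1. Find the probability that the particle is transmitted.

E < U: inside the barrier ψ ∝ e^{±κx} with κ = √(2m(U − E))/ℏ = 2.631.
κw = 2.139, sinh(κw) = 4.185.
The exact tunnelling result is T⁻¹ = 1 + U² sinh²(κw) / [4E(U − E)] = 19.70, so T = 0.0508.

T = 0.0508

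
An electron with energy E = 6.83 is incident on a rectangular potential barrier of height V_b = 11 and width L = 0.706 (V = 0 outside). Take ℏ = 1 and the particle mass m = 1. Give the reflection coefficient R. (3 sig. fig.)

E < V_b: inside the barrier ψ ∝ e^{±κx} with κ = √(2m(V_b − E))/ℏ = 2.888.
κL = 2.039, sinh(κL) = 3.776.
The exact tunnelling result is T⁻¹ = 1 + V_b² sinh²(κL) / [4E(V_b − E)] = 16.14, so T = 0.0619.
R = 1 − T = 0.938.

R = 0.938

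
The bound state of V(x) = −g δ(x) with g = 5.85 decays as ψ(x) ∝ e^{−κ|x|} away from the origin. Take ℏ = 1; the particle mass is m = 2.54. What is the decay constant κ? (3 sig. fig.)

κ = 14.9

Integrating the TISE across x = 0 gives the cusp condition ψ'(0⁺) − ψ'(0⁻) = −(2mg/ℏ²)ψ(0).
With ψ ∝ e^{−κ|x|} this yields −2κ = −2mg/ℏ², so κ = mg/ℏ² = 14.86.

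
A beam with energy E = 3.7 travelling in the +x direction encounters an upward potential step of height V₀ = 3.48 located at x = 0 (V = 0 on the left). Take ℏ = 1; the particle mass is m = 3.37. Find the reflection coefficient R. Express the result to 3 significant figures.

R = 0.370

On each side the TISE gives plane waves with k = √(2m(E − V))/ℏ: k₁ = √(2·3.37·3.7) = 4.994, k₂ = √(2·3.37·0.22) = 1.218.
Continuity of ψ and ψ′ at the step yields the reflection amplitude r = (k₁ − k₂)/(k₁ + k₂) = 0.6079; thus R = |r|² = 0.3696, T = 0.6304.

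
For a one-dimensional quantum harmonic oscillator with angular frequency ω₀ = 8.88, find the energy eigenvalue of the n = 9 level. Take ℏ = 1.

The oscillator eigenvalues are E_n = ℏω₀(n + ½), so E_9 = 8.88 × 9.5 = 84.36.

E = 84.4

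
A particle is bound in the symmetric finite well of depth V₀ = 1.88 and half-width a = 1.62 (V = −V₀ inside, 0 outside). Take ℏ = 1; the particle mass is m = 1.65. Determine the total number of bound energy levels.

The dimensionless depth is z₀ = a√(2mV₀)/ℏ = 1.62 × √(6.204) = 4.035.
The even/odd transcendental equations gain one root per π/2 in z₀, giving N = 1 + ⌊2z₀/π⌋ = 1 + ⌊2.569⌋ = 3.

N = 3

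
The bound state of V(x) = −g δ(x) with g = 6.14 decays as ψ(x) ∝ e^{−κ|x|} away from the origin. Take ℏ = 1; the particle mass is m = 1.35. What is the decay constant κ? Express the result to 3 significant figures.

κ = 8.29

Integrate −(ℏ²/2m)ψ'' − gδ(x)ψ = Eψ from −ε to +ε: the ψ'' term gives ψ'(0⁺) − ψ'(0⁻) and the δ term gives −(2mg/ℏ²)ψ(0).
With ψ ∝ e^{−κ|x|} this yields −2κ = −2mg/ℏ², so κ = mg/ℏ² = 8.289.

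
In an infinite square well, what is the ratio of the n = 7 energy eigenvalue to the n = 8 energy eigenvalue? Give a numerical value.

0.765625

E_n = n²π²ℏ²/(2mL²) so the ratio is n₂²/n₁² = 49/64 = 0.765625.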